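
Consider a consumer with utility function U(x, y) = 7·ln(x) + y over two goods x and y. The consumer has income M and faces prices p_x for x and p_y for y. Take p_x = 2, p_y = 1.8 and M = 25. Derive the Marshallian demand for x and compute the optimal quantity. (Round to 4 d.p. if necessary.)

MU_x = 7/x, MU_y = 1. Tangency: 7/x = p_x/p_y.
So x*(p_x,p_y) = 7·p_y/p_x, independent of income; and y* = (M − 7·p_y)/p_y.
At the given prices: x* = 7·1.8/2 = 6.3.

x* = 6.3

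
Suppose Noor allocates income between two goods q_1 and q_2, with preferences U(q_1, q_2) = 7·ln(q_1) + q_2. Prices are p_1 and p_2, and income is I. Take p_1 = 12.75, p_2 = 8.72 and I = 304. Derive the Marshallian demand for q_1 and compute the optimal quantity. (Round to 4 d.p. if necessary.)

q_1* = 4.7875

Set MRS = p_1/p_2: (7/q_1)/1 = p_1/p_2.
So q_1*(p_1,p_2) = 7·p_2/p_1, independent of income; and q_2* = (I − 7·p_2)/p_2.
At the given prices: q_1* = 7·8.72/12.75 = 4.7875.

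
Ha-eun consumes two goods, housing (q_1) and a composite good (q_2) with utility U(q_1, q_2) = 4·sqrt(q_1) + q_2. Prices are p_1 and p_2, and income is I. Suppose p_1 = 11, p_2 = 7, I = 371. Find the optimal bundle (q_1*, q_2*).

Utility is quasi-linear in q_2; the FOC for q_1 is 2/√q_1 = p_1/p_2.
Solve: √q_1 = 2·p_2/p_1, so q_1*(p_1,p_2) = (2·p_2/p_1)², and q_2* = (I − p_1·q_1*)/p_2.
Plugging in: q_1* = (2·7/11)² = 1.6198, q_2* = 50.4545.

q_1* = 1.6198, q_2* = 50.4545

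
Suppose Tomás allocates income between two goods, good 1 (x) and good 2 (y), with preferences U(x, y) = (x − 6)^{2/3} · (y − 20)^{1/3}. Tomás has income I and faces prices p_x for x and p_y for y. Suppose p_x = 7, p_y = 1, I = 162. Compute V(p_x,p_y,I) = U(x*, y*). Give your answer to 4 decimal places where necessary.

This is Cobb-Douglas in (x−6, y−20): tangency gives 2/3·p_y·(y−20) = 1/3·p_x·(x−6).
After buying the subsistence bundle (6, 20), a share 2/3 of the remaining income goes to x: x* = 6 + 2/3·(I − 6p_x − 20p_y)/p_x.
Discretionary income = 162 − 6·7 − 20·1 = 100; x* = 6 + 2/3·100/7 = 15.5238; y* = 20 + 1/3·100/1 = 53.3333.
Utility at the optimum: U(15.5238, 53.3333) = 14.4599.

V = 14.4599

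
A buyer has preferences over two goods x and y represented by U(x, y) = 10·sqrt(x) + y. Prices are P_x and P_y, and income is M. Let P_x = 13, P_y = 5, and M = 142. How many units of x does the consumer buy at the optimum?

x* = 3.6982

Set MRS = P_x/P_y: 5·x^(−1/2) = P_x/P_y.
Solve: √x = 5·P_y/P_x, so x*(P_x,P_y) = (5·P_y/P_x)², and y* = (M − P_x·x*)/P_y.
Plugging in: x* = (5·5/13)² = 3.6982.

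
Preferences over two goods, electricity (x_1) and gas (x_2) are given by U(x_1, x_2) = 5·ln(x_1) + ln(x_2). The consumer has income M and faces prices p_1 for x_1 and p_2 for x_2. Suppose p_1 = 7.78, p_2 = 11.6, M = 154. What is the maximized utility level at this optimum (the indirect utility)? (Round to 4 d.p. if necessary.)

V = 14.8096

Demand: x_1*(p_1,p_2,M) = 5/6·M/p_1 and x_2* = 1/6·M/p_2.
At p_1=7.78, p_2=11.6, M=154: x_1* = 5/6·154/7.78 = 16.4953, x_2* = 2.2126.
Utility at the optimum: U(16.4953, 2.2126) = 14.8096.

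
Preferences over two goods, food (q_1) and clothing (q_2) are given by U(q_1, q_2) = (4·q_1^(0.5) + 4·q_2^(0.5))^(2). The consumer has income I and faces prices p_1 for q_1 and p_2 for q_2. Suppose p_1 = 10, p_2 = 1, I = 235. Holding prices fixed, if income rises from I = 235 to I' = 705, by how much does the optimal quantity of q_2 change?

MU_q_1 ∝ 4·q_1^(-0.5), MU_q_2 ∝ 4·q_2^(-0.5), so MRS = (q_2/q_1)^(0.5) = p_1/p_2.
Hence q_2/q_1 = (p_1/p_2)^(1/(0.5)), i.e. raised to the 2 power.
Substitute q_2 = (q_2/q_1)·q_1 into the budget: q_1* = I/(p_1 + p_2·(q_2/q_1)).
Numerically q_2/q_1 = 100, so q_1* = 235/(10 + 1·100) = 2.1364 and q_2* = 100·2.1364 = 213.6364.
At I' = 705: q_2* = 640.9091. Change: 640.9091 − 213.6364 = 427.2727.

Δq_2* = 427.2727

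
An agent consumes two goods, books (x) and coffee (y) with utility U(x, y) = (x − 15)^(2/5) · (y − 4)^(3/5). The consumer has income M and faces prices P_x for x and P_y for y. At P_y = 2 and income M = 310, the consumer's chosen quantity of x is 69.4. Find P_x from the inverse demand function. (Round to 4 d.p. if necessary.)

Let x' = x−15, y' = y−4. MRS = (2/3)·y'/x' = P_x/P_y.
Substituting into the budget: x* = 15 + 0.4·(M − 15·P_x − 4·P_y)/P_x, and y* = 4 + 0.6·(…)/P_y.
Set x* = 69.4 in the demand function and solve for P_x: P_x = 2.

P_x = 2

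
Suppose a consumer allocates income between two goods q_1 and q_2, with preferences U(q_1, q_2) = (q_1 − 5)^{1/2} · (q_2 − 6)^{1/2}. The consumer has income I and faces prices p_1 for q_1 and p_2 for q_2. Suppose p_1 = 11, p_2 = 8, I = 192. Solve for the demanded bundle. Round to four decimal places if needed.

This is Cobb-Douglas in (q_1−5, q_2−6): tangency gives 0.5·p_2·(q_2−6) = 0.5·p_1·(q_1−5).
Substituting into the budget: q_1* = 5 + 0.5·(I − 5·p_1 − 6·p_2)/p_1, and q_2* = 6 + 0.5·(…)/p_2.
Discretionary income = 192 − 5·11 − 6·8 = 89; q_1* = 5 + 0.5·89/11 = 9.0455; q_2* = 6 + 0.5·89/8 = 11.5625.

q_1* = 9.0455, q_2* = 11.5625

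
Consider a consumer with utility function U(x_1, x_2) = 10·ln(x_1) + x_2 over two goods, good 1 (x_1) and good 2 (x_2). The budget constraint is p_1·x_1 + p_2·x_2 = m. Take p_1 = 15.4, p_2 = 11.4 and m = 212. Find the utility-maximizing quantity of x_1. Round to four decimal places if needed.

x_1* = 7.4026

Set MRS = p_1/p_2: (10/x_1)/1 = p_1/p_2.
So x_1*(p_1,p_2) = 10·p_2/p_1, independent of income; and x_2* = (m − 10·p_2)/p_2.
At the given prices: x_1* = 10·11.4/15.4 = 7.4026.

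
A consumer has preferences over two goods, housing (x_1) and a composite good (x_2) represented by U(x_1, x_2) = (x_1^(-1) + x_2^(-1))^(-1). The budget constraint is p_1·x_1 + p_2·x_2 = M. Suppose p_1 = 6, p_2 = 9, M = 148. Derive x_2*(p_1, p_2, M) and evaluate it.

Numerically x_2/x_1 = 0.816497, so x_1* = 148/(6 + 9·0.816497) = 11.0874 and x_2* = 0.816497·11.0874 = 9.0528.

x_2* = 9.0528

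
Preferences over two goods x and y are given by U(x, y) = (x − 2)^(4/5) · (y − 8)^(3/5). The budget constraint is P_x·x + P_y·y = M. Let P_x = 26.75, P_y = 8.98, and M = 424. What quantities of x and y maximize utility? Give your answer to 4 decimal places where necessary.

x* = 8.3799, y* = 22.2536

MRS = (4/3)·(y−8)/(x−2). Tangency with P_x/P_y gives y−8 = (3/4)·(P_x/P_y)·(x−2).
After buying the subsistence bundle (2, 8), a share 4/7 of the remaining income goes to x: x* = 2 + 4/7·(M − 2P_x − 8P_y)/P_x.
Discretionary income = 424 − 2·26.75 − 8·8.98 = 298.66; x* = 2 + 4/7·298.66/26.75 = 8.3799; y* = 8 + 3/7·298.66/8.98 = 22.2536.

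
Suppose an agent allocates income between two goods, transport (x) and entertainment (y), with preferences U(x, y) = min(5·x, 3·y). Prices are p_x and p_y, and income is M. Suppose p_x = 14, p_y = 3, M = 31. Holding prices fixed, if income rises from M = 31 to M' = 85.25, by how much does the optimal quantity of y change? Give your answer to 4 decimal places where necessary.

Leontief preferences: the optimum is at the kink where x/3 = y/5, i.e. y = (5/3)·x.
Budget: p_x·x + p_y·(5/3)·x = M, so (3·p_x + 5·p_y)·x = 3·M.
Demand: x*(p_x,p_y,M) = 3·M/(3·p_x + 5·p_y), y* = 5·M/(3·p_x + 5·p_y).
Here 3·14 + 5·3 = 57, giving y* = 2.7193.
At M' = 85.25: y* = 7.4781. Change: 7.4781 − 2.7193 = 4.7588.

Δy* = 4.7588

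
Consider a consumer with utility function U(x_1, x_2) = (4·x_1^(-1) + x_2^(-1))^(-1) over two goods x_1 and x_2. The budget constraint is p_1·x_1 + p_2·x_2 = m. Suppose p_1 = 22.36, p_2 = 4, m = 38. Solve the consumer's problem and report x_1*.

x_1* = 1.4028

MRS = MU_x_1/MU_x_2 = 4·(x_2/x_1)^(2). Set equal to p_1/p_2.
Hence x_2/x_1 = ((1/4)·p_1/p_2)^(1/(2)), i.e. raised to the 0.5 power.
Substitute x_2 = (x_2/x_1)·x_1 into the budget: x_1* = m/(p_1 + p_2·(x_2/x_1)).
Numerically x_2/x_1 = 1.182159, so x_1* = 38/(22.36 + 4·1.182159) = 1.4028.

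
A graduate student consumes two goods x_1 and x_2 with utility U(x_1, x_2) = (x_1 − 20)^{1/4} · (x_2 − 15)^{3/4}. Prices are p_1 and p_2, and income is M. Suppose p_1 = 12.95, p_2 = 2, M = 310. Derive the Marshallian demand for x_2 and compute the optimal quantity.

Let x_1' = x_1−20, x_2' = x_2−15. MRS = (1/3)·x_2'/x_1' = p_1/p_2.
Substituting into the budget: x_1* = 20 + 0.25·(M − 20·p_1 − 15·p_2)/p_1, and x_2* = 15 + 0.75·(…)/p_2.
Discretionary income = 310 − 20·12.95 − 15·2 = 21; x_2* = 15 + 0.75·21/2 = 22.875.

x_2* = 22.875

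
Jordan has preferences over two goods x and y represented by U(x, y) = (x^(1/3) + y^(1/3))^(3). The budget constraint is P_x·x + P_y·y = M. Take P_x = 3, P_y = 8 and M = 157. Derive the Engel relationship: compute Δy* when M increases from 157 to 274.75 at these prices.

Δy* = 5.5901

MRS = MU_x/MU_y = (y/x)^(2/3). Set equal to P_x/P_y.
Hence y/x = (P_x/P_y)^(1/(2/3)), i.e. raised to the 1.5 power.
With the ratio pinned down, the budget gives x* = M/(P_x + P_y·(y/x)) and y* = (y/x)·x*.
Numerically y/x = 0.22964, so x* = 157/(3 + 8·0.22964) = 32.4573 and y* = 0.22964·32.4573 = 7.4535.
At M' = 274.75: y* = 13.0436. Change: 13.0436 − 7.4535 = 5.5901.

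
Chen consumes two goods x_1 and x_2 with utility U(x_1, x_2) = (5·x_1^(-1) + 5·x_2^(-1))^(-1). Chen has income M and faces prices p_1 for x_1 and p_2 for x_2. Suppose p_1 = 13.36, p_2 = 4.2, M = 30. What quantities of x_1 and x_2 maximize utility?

x_1* = 1.4388, x_2* = 2.5661

From the CES first-order condition, (x_2/x_1)^(2) = p_1/p_2.
Solve for the ratio: x_2/x_1 = [p_1/p_2]^(0.5).
With the ratio pinned down, the budget gives x_1* = M/(p_1 + p_2·(x_2/x_1)) and x_2* = (x_2/x_1)·x_1*.
Numerically x_2/x_1 = 1.783522, so x_1* = 30/(13.36 + 4.2·1.783522) = 1.4388 and x_2* = 1.783522·1.4388 = 2.5661.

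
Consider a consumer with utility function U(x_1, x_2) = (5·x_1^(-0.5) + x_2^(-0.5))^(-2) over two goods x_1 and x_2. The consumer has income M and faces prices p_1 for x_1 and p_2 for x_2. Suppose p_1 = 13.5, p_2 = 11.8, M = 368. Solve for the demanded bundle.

From the CES first-order condition, 5·(x_2/x_1)^(1.5) = p_1/p_2.
Solve for the ratio: x_2/x_1 = [(1/5)·p_1/p_2]^(2/3).
Substitute x_2 = (x_2/x_1)·x_1 into the budget: x_1* = M/(p_1 + p_2·(x_2/x_1)).
Numerically x_2/x_1 = 0.3741, so x_1* = 368/(13.5 + 11.8·0.3741) = 20.5422 and x_2* = 0.3741·20.5422 = 7.6848.

x_1* = 20.5422, x_2* = 7.6848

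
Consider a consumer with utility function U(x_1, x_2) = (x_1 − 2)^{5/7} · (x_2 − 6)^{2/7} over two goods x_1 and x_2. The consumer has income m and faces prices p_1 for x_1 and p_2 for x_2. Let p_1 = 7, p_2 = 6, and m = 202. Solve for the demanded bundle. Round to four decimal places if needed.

Substituting into the budget: x_1* = 2 + 5/7·(m − 2·p_1 − 6·p_2)/p_1, and x_2* = 6 + 2/7·(…)/p_2.
Discretionary income = 202 − 2·7 − 6·6 = 152; x_1* = 2 + 5/7·152/7 = 17.5102; x_2* = 6 + 2/7·152/6 = 13.2381.

x_1* = 17.5102, x_2* = 13.2381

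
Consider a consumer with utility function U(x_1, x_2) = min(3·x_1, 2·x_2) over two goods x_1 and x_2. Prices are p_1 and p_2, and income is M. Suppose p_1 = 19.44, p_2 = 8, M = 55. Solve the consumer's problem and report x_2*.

x_2* = 2.624

Leontief preferences: the optimum is at the kink where x_1/2 = x_2/3, i.e. x_2 = (3/2)·x_1.
Budget: p_1·x_1 + p_2·(3/2)·x_1 = M, so (2·p_1 + 3·p_2)·x_1 = 2·M.
Demand: x_1*(p_1,p_2,M) = 2·M/(2·p_1 + 3·p_2), x_2* = 3·M/(2·p_1 + 3·p_2).
Here 2·19.44 + 3·8 = 62.88, giving x_2* = 2.624.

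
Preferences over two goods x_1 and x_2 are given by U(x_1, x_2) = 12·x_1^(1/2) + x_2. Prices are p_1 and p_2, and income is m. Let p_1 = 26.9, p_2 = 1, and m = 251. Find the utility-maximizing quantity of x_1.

Utility is quasi-linear in x_2; the FOC for x_1 is 6/√x_1 = p_1/p_2.
Solve: √x_1 = 6·p_2/p_1, so x_1*(p_1,p_2) = (6·p_2/p_1)², and x_2* = (m − p_1·x_1*)/p_2.
Plugging in: x_1* = (6·1/26.9)² = 0.0498.

x_1* = 0.0498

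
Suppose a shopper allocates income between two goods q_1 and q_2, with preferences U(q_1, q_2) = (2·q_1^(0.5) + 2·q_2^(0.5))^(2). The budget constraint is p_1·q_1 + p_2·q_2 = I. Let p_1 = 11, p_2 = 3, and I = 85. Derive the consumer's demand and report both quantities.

q_1* = 1.6558, q_2* = 22.2619

From the CES first-order condition, (q_2/q_1)^(0.5) = p_1/p_2.
Hence q_2/q_1 = (p_1/p_2)^(1/(0.5)), i.e. raised to the 2 power.
Substitute q_2 = (q_2/q_1)·q_1 into the budget: q_1* = I/(p_1 + p_2·(q_2/q_1)).
Numerically q_2/q_1 = 13.444444, so q_1* = 85/(11 + 3·13.444444) = 1.6558 and q_2* = 13.444444·1.6558 = 22.2619.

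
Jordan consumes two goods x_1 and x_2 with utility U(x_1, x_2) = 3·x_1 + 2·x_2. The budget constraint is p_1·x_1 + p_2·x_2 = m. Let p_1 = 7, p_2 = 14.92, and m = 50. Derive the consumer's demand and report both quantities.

x_1* = 7.1429, x_2* = 0

Linear utility — the consumer picks whichever good has higher MU/price: 3/7 = 0.4286 vs 2/14.92 = 0.134.
x_1 gives more utility per dollar, so spend all income on x_1: x_1* = m/p_1, x_2* = 0.
Numerically: x_1* = 7.1429, x_2* = 0.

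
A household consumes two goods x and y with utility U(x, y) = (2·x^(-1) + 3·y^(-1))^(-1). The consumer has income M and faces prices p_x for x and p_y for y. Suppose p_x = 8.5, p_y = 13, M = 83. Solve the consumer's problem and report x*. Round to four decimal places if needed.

MU_x ∝ 2·x^(-2), MU_y ∝ 3·y^(-2), so MRS = (2/3)·(y/x)^(2) = p_x/p_y.
Hence y/x = ((3/2)·p_x/p_y)^(1/(2)), i.e. raised to the 0.5 power.
Substitute y = (y/x)·x into the budget: x* = M/(p_x + p_y·(y/x)).
Numerically y/x = 0.990338, so x* = 83/(8.5 + 13·0.990338) = 3.8832.

x* = 3.8832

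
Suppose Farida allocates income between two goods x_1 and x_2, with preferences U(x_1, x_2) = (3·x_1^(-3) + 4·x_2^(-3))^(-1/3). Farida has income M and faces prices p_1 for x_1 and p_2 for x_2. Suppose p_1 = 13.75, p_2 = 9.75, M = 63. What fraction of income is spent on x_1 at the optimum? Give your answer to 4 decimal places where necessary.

MRS = MU_x_1/MU_x_2 = (3/4)·(x_2/x_1)^(4). Set equal to p_1/p_2.
Solve for the ratio: x_2/x_1 = [(4/3)·p_1/p_2]^(0.25).
With the ratio pinned down, the budget gives x_1* = M/(p_1 + p_2·(x_2/x_1)) and x_2* = (x_2/x_1)·x_1*.
Numerically x_2/x_1 = 1.171006, so x_1* = 63/(13.75 + 9.75·1.171006) = 2.5032 and x_2* = 1.171006·2.5032 = 2.9313.
Expenditure on x_1: 13.75·2.5032 = 34.4196; share = 0.5463.

share on x_1 = 0.5463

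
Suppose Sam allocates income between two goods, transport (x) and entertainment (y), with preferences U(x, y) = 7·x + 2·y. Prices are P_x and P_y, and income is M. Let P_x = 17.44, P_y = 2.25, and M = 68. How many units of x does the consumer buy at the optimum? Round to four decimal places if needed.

Numerically: x* = 0, y* = 30.2222.

x* = 0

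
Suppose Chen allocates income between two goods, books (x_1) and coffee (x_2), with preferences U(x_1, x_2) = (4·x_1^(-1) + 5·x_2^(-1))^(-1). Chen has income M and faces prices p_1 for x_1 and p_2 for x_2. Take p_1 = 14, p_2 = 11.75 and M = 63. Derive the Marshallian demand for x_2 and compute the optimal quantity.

MU_x_1 ∝ 4·x_1^(-2), MU_x_2 ∝ 5·x_2^(-2), so MRS = (4/5)·(x_2/x_1)^(2) = p_1/p_2.
Solve for the ratio: x_2/x_1 = [(5/4)·p_1/p_2]^(0.5).
With the ratio pinned down, the budget gives x_1* = M/(p_1 + p_2·(x_2/x_1)) and x_2* = (x_2/x_1)·x_1*.
Numerically x_2/x_1 = 1.220394, so x_1* = 63/(14 + 11.75·1.220394) = 2.223 and x_2* = 1.220394·2.223 = 2.713.

x_2* = 2.713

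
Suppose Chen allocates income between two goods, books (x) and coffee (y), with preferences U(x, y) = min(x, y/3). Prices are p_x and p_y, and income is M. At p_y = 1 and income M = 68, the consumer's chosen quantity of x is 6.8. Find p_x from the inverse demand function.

With perfect complements, no substitution: consume in ratio x:y = 1:3.
Budget: p_x·x + p_y·3·x = M, so (p_x + 3·p_y)·x = M.
Demand: x*(p_x,p_y,M) = M/(p_x + 3·p_y), y* = 3·M/(p_x + 3·p_y).
Set x* = 6.8 in the demand function and solve for p_x: p_x = 7.

p_x = 7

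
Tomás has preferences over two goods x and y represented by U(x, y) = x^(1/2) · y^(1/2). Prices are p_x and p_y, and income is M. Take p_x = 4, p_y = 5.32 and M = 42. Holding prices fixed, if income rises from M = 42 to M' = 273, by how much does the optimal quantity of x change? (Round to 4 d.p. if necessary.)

Δx* = 28.875

Tangency: MRS = y/x = p_x/p_y.
So 0.5·p_y·y = 0.5·p_x·x; combined with the budget, a share 0.5 of income goes to x.
Demand: x*(p_x,p_y,M) = 0.5·M/p_x and y* = 0.5·M/p_y.
At p_x=4, p_y=5.32, M=42: x* = 0.5·42/4 = 5.25.
At M' = 273: x* = 34.125. Change: 34.125 − 5.25 = 28.875.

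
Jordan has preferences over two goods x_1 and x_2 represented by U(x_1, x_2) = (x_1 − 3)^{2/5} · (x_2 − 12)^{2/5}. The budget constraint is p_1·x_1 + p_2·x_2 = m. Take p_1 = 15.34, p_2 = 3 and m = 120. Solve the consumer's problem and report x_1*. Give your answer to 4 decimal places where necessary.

This is Cobb-Douglas in (x_1−3, x_2−12): tangency gives 0.4·p_2·(x_2−12) = 0.4·p_1·(x_1−3).
After buying the subsistence bundle (3, 12), a share 0.5 of the remaining income goes to x_1: x_1* = 3 + 0.5·(m − 3p_1 − 12p_2)/p_1.
Discretionary income = 120 − 3·15.34 − 12·3 = 37.98; x_1* = 3 + 0.5·37.98/15.34 = 4.2379.

x_1* = 4.2379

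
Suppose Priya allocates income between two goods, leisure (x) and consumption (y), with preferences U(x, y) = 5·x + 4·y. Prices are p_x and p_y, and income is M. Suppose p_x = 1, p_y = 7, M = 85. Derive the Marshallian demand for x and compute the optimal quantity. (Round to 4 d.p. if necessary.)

Perfect substitutes: compare marginal utility per dollar. 5/p_x vs 4/p_y → 5 vs 0.5714.
x gives more utility per dollar, so spend all income on x: x* = M/p_x, y* = 0.
Numerically: x* = 85, y* = 0.

x* = 85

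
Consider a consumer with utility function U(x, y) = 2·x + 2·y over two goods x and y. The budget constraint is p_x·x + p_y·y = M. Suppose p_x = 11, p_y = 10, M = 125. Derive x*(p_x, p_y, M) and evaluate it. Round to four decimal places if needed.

Perfect substitutes: compare marginal utility per dollar. 2/p_x vs 2/p_y → 0.1818 vs 0.2.
y gives more utility per dollar, so spend all income on y: y* = M/p_y, x* = 0.
Numerically: x* = 0, y* = 12.5.

x* = 0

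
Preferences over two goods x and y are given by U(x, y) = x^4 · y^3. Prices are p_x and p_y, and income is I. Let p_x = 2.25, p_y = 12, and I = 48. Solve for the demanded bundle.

x* = 12.1905, y* = 1.7143

The MRS is (4/3)·y/x. Set MRS = p_x/p_y.
So 4·p_y·y = 3·p_x·x; combined with the budget, a share 4/7 of income goes to x.
Demand: x*(p_x,p_y,I) = 4/7·I/p_x and y* = 3/7·I/p_y.
At p_x=2.25, p_y=12, I=48: x* = 4/7·48/2.25 = 12.1905, y* = 1.7143.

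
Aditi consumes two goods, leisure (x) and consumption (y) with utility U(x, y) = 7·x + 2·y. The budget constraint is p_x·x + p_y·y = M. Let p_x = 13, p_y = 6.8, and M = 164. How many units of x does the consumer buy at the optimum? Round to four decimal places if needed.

Linear utility — the consumer picks whichever good has higher MU/price: 7/13 = 0.5385 vs 2/6.8 = 0.2941.
x gives more utility per dollar, so spend all income on x: x* = M/p_x, y* = 0.
Numerically: x* = 12.6154, y* = 0.

x* = 12.6154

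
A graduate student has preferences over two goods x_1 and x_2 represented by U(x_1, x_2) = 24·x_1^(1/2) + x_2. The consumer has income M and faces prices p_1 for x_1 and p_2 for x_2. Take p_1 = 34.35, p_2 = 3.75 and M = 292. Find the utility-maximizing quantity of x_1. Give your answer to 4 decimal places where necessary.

Set MRS = p_1/p_2: 12·x_1^(−1/2) = p_1/p_2.
Thus x_1* = (12·p_2/p_1)² — independent of M — with the rest of income spent on x_2.
Plugging in: x_1* = (12·3.75/34.35)² = 1.7162.

x_1* = 1.7162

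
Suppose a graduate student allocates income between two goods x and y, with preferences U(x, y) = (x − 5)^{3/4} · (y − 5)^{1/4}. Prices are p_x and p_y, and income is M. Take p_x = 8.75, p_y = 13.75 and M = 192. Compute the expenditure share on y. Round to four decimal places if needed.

This is Cobb-Douglas in (x−5, y−5): tangency gives 0.75·p_y·(y−5) = 0.25·p_x·(x−5).
After buying the subsistence bundle (5, 5), a share 0.75 of the remaining income goes to x: x* = 5 + 0.75·(M − 5p_x − 5p_y)/p_x.
Discretionary income = 192 − 5·8.75 − 5·13.75 = 79.5; x* = 5 + 0.75·79.5/8.75 = 11.8143; y* = 5 + 0.25·79.5/13.75 = 6.4455.
Expenditure on y: 13.75·6.4455 = 88.625; share = 0.4616.

share on y = 0.4616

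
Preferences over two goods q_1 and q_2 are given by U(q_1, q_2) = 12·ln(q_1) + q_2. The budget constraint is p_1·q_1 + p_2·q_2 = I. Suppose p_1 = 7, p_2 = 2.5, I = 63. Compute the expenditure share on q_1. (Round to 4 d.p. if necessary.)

Set MRS = p_1/p_2: (12/q_1)/1 = p_1/p_2.
So q_1*(p_1,p_2) = 12·p_2/p_1, independent of income; and q_2* = (I − 12·p_2)/p_2.
At the given prices: q_1* = 12·2.5/7 = 4.2857, and q_2* = 13.2.
Expenditure on q_1: 7·4.2857 = 30; share = 0.4762.

share on q_1 = 0.4762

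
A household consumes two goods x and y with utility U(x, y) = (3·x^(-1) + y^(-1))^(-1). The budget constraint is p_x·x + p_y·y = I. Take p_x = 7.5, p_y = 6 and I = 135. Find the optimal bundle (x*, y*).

Numerically y/x = 0.645497, so x* = 135/(7.5 + 6·0.645497) = 11.8702 and y* = 0.645497·11.8702 = 7.6622.

x* = 11.8702, y* = 7.6622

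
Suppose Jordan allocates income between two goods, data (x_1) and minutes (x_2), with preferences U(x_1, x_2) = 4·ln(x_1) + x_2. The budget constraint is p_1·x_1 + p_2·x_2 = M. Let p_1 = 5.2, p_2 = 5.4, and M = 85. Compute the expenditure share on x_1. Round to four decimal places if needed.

Set MRS = p_1/p_2: (4/x_1)/1 = p_1/p_2.
So x_1*(p_1,p_2) = 4·p_2/p_1, independent of income; and x_2* = (M − 4·p_2)/p_2.
At the given prices: x_1* = 4·5.4/5.2 = 4.1538, and x_2* = 11.7407.
Expenditure on x_1: 5.2·4.1538 = 21.6; share = 0.2541.

share on x_1 = 0.2541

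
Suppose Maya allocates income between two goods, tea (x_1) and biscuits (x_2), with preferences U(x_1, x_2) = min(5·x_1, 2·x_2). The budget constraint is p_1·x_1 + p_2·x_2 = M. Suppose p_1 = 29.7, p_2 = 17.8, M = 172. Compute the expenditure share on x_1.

Leontief preferences: the optimum is at the kink where x_1/2 = x_2/5, i.e. x_2 = (5/2)·x_1.
Budget: p_1·x_1 + p_2·(5/2)·x_1 = M, so (2·p_1 + 5·p_2)·x_1 = 2·M.
Demand: x_1*(p_1,p_2,M) = 2·M/(2·p_1 + 5·p_2), x_2* = 5·M/(2·p_1 + 5·p_2).
Here 2·29.7 + 5·17.8 = 148.4, giving x_1* = 2.3181 and x_2* = 5.7951.
Expenditure on x_1: 29.7·2.3181 = 68.8464; share = 0.4003.

share on x_1 = 0.4003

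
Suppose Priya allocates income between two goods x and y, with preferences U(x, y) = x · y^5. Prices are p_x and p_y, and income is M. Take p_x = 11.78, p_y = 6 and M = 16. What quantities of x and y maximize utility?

The MRS is (1/5)·y/x. Set MRS = p_x/p_y.
So p_y·y = 5·p_x·x; combined with the budget, a share 1/6 of income goes to x.
Demand: x*(p_x,p_y,M) = 1/6·M/p_x and y* = 5/6·M/p_y.
At p_x=11.78, p_y=6, M=16: x* = 1/6·16/11.78 = 0.2264, y* = 2.2222.

x* = 0.2264, y* = 2.2222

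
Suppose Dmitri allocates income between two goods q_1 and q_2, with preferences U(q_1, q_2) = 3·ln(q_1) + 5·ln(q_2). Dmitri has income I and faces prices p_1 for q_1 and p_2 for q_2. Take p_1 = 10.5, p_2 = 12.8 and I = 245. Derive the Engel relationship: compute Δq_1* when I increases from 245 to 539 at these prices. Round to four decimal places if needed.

Δq_1* = 10.5

MU_q_1/MU_q_2 = (3·q_2)/(5·q_1); tangency sets this equal to p_1/p_2.
Rearranging, p_2·q_2 = (5/3)·p_1·q_1. Substituting into the budget gives p_1·q_1·(1 + (5/3)) = I.
Demand: q_1*(p_1,p_2,I) = 0.375·I/p_1 and q_2* = 0.625·I/p_2.
At p_1=10.5, p_2=12.8, I=245: q_1* = 0.375·245/10.5 = 8.75.
At I' = 539: q_1* = 19.25. Change: 19.25 − 8.75 = 10.5.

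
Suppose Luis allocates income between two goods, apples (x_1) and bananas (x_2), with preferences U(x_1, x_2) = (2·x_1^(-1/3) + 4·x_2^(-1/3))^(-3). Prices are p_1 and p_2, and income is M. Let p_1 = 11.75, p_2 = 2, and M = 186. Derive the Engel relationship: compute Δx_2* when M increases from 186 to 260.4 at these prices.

Δx_2* = 19.3175

MU_x_1 ∝ 2·x_1^(-4/3), MU_x_2 ∝ 4·x_2^(-4/3), so MRS = (1/2)·(x_2/x_1)^(4/3) = p_1/p_2.
Hence x_2/x_1 = (2·p_1/p_2)^(1/(4/3)), i.e. raised to the 0.75 power.
Substitute x_2 = (x_2/x_1)·x_1 into the budget: x_1* = M/(p_1 + p_2·(x_2/x_1)).
Numerically x_2/x_1 = 6.346414, so x_1* = 186/(11.75 + 2·6.346414) = 7.6096 and x_2* = 6.346414·7.6096 = 48.2936.
At M' = 260.4: x_2* = 67.6111. Change: 67.6111 − 48.2936 = 19.3175.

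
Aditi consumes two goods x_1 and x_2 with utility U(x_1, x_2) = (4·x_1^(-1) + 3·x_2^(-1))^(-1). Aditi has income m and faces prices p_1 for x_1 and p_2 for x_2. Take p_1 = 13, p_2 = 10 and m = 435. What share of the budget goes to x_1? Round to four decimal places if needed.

share on x_1 = 0.5683

From the CES first-order condition, (4/3)·(x_2/x_1)^(2) = p_1/p_2.
Solve for the ratio: x_2/x_1 = [(3/4)·p_1/p_2]^(0.5).
With the ratio pinned down, the budget gives x_1* = m/(p_1 + p_2·(x_2/x_1)) and x_2* = (x_2/x_1)·x_1*.
Numerically x_2/x_1 = 0.987421, so x_1* = 435/(13 + 10·0.987421) = 19.0171 and x_2* = 0.987421·19.0171 = 18.7778.
Expenditure on x_1: 13·19.0171 = 247.2217; share = 0.5683.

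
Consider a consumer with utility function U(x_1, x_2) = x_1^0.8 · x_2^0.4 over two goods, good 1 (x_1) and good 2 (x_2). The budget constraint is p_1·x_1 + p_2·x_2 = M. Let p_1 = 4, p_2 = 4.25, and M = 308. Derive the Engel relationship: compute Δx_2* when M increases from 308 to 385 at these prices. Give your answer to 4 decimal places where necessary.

Δx_2* = 6.0392

The MRS is 2·x_2/x_1. Set MRS = p_1/p_2.
So 0.8·p_2·x_2 = 0.4·p_1·x_1; combined with the budget, a share 2/3 of income goes to x_1.
Demand: x_1*(p_1,p_2,M) = 2/3·M/p_1 and x_2* = 1/3·M/p_2.
At p_1=4, p_2=4.25, M=308: x_2* = 1/3·308/4.25 = 24.1569.
At M' = 385: x_2* = 30.1961. Change: 30.1961 − 24.1569 = 6.0392.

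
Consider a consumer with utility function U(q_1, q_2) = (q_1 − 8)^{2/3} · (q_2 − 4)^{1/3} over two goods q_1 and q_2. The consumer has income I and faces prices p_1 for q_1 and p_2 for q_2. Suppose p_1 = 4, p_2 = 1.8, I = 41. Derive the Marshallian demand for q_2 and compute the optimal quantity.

q_2* = 4.3333

This is Cobb-Douglas in (q_1−8, q_2−4): tangency gives 2/3·p_2·(q_2−4) = 1/3·p_1·(q_1−8).
Substituting into the budget: q_1* = 8 + 2/3·(I − 8·p_1 − 4·p_2)/p_1, and q_2* = 4 + 1/3·(…)/p_2.
Discretionary income = 41 − 8·4 − 4·1.8 = 1.8; q_2* = 4 + 1/3·1.8/1.8 = 4.3333.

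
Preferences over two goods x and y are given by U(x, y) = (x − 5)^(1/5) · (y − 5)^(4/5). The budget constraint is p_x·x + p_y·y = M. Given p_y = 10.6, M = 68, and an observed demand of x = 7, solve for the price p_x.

Let x' = x−5, y' = y−5. MRS = (1/4)·y'/x' = p_x/p_y.
Substituting into the budget: x* = 5 + 0.2·(M − 5·p_x − 5·p_y)/p_x, and y* = 5 + 0.8·(…)/p_y.
Set x* = 7 in the demand function and solve for p_x: p_x = 1.

p_x = 1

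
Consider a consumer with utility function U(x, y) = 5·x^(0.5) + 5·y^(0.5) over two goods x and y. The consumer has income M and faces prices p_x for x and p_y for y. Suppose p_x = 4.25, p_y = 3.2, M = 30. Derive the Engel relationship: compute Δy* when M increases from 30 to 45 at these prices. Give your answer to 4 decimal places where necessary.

MU_x ∝ 5·x^(-0.5), MU_y ∝ 5·y^(-0.5), so MRS = (y/x)^(0.5) = p_x/p_y.
Hence y/x = (p_x/p_y)^(1/(0.5)), i.e. raised to the 2 power.
Substitute y = (y/x)·x into the budget: x* = M/(p_x + p_y·(y/x)).
Numerically y/x = 1.763916, so x* = 30/(4.25 + 3.2·1.763916) = 3.032 and y* = 1.763916·3.032 = 5.3482.
At M' = 45: y* = 8.0222. Change: 8.0222 − 5.3482 = 2.6741.

Δy* = 2.6741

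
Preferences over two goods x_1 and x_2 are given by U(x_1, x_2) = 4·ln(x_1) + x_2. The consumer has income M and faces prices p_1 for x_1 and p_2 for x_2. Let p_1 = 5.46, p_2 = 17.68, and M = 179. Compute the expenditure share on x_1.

Set MRS = p_1/p_2: (4/x_1)/1 = p_1/p_2.
So x_1*(p_1,p_2) = 4·p_2/p_1, independent of income; and x_2* = (M − 4·p_2)/p_2.
At the given prices: x_1* = 4·17.68/5.46 = 12.9524, and x_2* = 6.1244.
Expenditure on x_1: 5.46·12.9524 = 70.72; share = 0.3951.

share on x_1 = 0.3951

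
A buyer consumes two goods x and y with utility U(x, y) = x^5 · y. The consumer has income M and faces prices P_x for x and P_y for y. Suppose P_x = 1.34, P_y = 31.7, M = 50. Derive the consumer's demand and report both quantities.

x* = 31.0945, y* = 0.2629

Tangency: MRS = 5·y/x = P_x/P_y.
Rearranging, P_y·y = (1/5)·P_x·x. Substituting into the budget gives P_x·x·(1 + (1/5)) = M.
Demand: x*(P_x,P_y,M) = 5/6·M/P_x and y* = 1/6·M/P_y.
At P_x=1.34, P_y=31.7, M=50: x* = 5/6·50/1.34 = 31.0945, y* = 0.2629.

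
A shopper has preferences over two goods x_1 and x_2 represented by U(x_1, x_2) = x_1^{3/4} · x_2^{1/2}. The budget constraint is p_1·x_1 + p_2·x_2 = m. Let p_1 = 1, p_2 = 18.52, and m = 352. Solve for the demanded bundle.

x_1* = 211.2, x_2* = 7.6026

Tangency: MRS = (3/2)·x_2/x_1 = p_1/p_2.
So 0.75·p_2·x_2 = 0.5·p_1·x_1; combined with the budget, a share 0.6 of income goes to x_1.
Demand: x_1*(p_1,p_2,m) = 0.6·m/p_1 and x_2* = 0.4·m/p_2.
At p_1=1, p_2=18.52, m=352: x_1* = 0.6·352/1 = 211.2, x_2* = 7.6026.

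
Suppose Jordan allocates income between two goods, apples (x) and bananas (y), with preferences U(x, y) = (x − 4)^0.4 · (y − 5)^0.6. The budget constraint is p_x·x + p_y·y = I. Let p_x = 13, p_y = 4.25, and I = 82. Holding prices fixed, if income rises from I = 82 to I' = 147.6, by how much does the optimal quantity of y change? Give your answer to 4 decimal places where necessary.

Δy* = 9.2612

Let x' = x−4, y' = y−5. MRS = (2/3)·y'/x' = p_x/p_y.
Substituting into the budget: x* = 4 + 0.4·(I − 4·p_x − 5·p_y)/p_x, and y* = 5 + 0.6·(…)/p_y.
Discretionary income = 82 − 4·13 − 5·4.25 = 8.75; y* = 5 + 0.6·8.75/4.25 = 6.2353.
At I' = 147.6: y* = 15.4965. Change: 15.4965 − 6.2353 = 9.2612.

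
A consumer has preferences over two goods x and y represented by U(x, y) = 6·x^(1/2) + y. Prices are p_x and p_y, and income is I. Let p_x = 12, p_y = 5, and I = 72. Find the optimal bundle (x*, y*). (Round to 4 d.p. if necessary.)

x* = 1.5625, y* = 10.65

Set MRS = p_x/p_y: 3·x^(−1/2) = p_x/p_y.
Solve: √x = 3·p_y/p_x, so x*(p_x,p_y) = (3·p_y/p_x)², and y* = (I − p_x·x*)/p_y.
Plugging in: x* = (3·5/12)² = 1.5625, y* = 10.65.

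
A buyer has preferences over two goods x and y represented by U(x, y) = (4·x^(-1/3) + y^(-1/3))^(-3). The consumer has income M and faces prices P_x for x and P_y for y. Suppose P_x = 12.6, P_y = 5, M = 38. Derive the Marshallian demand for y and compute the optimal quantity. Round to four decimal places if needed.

y* = 1.6653

From the CES first-order condition, 4·(y/x)^(4/3) = P_x/P_y.
Solve for the ratio: y/x = [(1/4)·P_x/P_y]^(0.75).
With the ratio pinned down, the budget gives x* = M/(P_x + P_y·(y/x)) and y* = (y/x)·x*.
Numerically y/x = 0.70714, so x* = 38/(12.6 + 5·0.70714) = 2.355 and y* = 0.70714·2.355 = 1.6653.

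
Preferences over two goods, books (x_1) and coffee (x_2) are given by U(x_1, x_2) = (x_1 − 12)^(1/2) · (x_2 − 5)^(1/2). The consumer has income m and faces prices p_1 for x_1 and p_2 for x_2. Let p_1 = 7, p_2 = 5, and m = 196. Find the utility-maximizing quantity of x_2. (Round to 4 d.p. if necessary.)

Let x_1' = x_1−12, x_2' = x_2−5. MRS = x_2'/x_1' = p_1/p_2.
After buying the subsistence bundle (12, 5), a share 0.5 of the remaining income goes to x_1: x_1* = 12 + 0.5·(m − 12p_1 − 5p_2)/p_1.
Discretionary income = 196 − 12·7 − 5·5 = 87; x_2* = 5 + 0.5·87/5 = 13.7.

x_2* = 13.7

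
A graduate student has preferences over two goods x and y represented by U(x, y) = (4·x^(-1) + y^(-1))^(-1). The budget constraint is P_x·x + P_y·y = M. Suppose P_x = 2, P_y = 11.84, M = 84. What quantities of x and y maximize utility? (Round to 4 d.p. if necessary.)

Substitute y = (y/x)·x into the budget: x* = M/(P_x + P_y·(y/x)).
Numerically y/x = 0.205499, so x* = 84/(2 + 11.84·0.205499) = 18.9483 and y* = 0.205499·18.9483 = 3.8939.

x* = 18.9483, y* = 3.8939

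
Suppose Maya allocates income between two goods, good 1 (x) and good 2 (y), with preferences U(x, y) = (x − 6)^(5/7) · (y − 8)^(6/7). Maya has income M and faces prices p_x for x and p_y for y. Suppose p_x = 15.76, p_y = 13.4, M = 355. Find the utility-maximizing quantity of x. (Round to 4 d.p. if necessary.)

x* = 10.4197

MRS = (5/6)·(y−8)/(x−6). Tangency with p_x/p_y gives y−8 = (6/5)·(p_x/p_y)·(x−6).
Substituting into the budget: x* = 6 + 5/11·(M − 6·p_x − 8·p_y)/p_x, and y* = 8 + 6/11·(…)/p_y.
Discretionary income = 355 − 6·15.76 − 8·13.4 = 153.24; x* = 6 + 5/11·153.24/15.76 = 10.4197.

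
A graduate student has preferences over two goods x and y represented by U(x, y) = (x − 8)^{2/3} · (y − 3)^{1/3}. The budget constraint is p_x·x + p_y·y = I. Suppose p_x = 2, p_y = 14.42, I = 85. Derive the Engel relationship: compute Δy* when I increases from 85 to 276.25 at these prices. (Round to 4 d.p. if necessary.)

Δy* = 4.4209

MRS = 2·(y−3)/(x−8). Tangency with p_x/p_y gives y−3 = (1/2)·(p_x/p_y)·(x−8).
After buying the subsistence bundle (8, 3), a share 2/3 of the remaining income goes to x: x* = 8 + 2/3·(I − 8p_x − 3p_y)/p_x.
Discretionary income = 85 − 8·2 − 3·14.42 = 25.74; y* = 3 + 1/3·25.74/14.42 = 3.595.
At I' = 276.25: y* = 8.016. Change: 8.016 − 3.595 = 4.4209.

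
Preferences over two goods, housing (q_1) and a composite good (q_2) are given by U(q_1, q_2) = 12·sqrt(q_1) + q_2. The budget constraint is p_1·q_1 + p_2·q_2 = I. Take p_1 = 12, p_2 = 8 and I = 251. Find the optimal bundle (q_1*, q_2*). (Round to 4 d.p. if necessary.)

Set MRS = p_1/p_2: 6·q_1^(−1/2) = p_1/p_2.
Solve: √q_1 = 6·p_2/p_1, so q_1*(p_1,p_2) = (6·p_2/p_1)², and q_2* = (I − p_1·q_1*)/p_2.
Plugging in: q_1* = (6·8/12)² = 16, q_2* = 7.375.

q_1* = 16, q_2* = 7.375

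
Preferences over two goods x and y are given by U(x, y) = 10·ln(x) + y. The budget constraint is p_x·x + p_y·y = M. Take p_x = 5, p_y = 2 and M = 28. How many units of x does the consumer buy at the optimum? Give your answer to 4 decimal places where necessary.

Set MRS = p_x/p_y: (10/x)/1 = p_x/p_y.
So x*(p_x,p_y) = 10·p_y/p_x, independent of income; and y* = (M − 10·p_y)/p_y.
At the given prices: x* = 10·2/5 = 4.

x* = 4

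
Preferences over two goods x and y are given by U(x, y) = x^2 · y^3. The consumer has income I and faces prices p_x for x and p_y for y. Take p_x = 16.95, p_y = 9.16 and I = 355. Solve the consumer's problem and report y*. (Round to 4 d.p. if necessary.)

MU_x/MU_y = (2·y)/(3·x); tangency sets this equal to p_x/p_y.
So 2·p_y·y = 3·p_x·x; combined with the budget, a share 0.4 of income goes to x.
Demand: x*(p_x,p_y,I) = 0.4·I/p_x and y* = 0.6·I/p_y.
At p_x=16.95, p_y=9.16, I=355: y* = 0.6·355/9.16 = 23.2533.

y* = 23.2533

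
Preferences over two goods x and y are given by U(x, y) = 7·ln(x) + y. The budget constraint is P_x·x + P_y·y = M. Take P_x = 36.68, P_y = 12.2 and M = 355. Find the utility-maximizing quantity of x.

x* = 2.3282

MU_x = 7/x, MU_y = 1. Tangency: 7/x = P_x/P_y.
So x*(P_x,P_y) = 7·P_y/P_x, independent of income; and y* = (M − 7·P_y)/P_y.
At the given prices: x* = 7·12.2/36.68 = 2.3282.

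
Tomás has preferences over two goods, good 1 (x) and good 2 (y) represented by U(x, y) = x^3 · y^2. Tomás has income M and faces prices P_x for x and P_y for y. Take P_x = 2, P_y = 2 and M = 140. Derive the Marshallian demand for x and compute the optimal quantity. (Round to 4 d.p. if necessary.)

The MRS is (3/2)·y/x. Set MRS = P_x/P_y.
So 3·P_y·y = 2·P_x·x; combined with the budget, a share 0.6 of income goes to x.
Demand: x*(P_x,P_y,M) = 0.6·M/P_x and y* = 0.4·M/P_y.
At P_x=2, P_y=2, M=140: x* = 0.6·140/2 = 42.

x* = 42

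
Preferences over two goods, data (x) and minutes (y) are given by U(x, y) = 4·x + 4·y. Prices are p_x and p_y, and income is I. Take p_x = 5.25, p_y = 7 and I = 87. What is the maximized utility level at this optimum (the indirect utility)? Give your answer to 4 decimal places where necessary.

Perfect substitutes: compare marginal utility per dollar. 4/p_x vs 4/p_y → 0.7619 vs 0.5714.
x gives more utility per dollar, so spend all income on x: x* = I/p_x, y* = 0.
Numerically: x* = 16.5714, y* = 0.
Utility at the optimum: U(16.5714, 0) = 66.2857.

V = 66.2857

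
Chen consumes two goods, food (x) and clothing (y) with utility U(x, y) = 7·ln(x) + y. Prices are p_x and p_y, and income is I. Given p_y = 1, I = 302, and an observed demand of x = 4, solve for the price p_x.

p_x = 1.75

Set MRS = p_x/p_y: (7/x)/1 = p_x/p_y.
So x*(p_x,p_y) = 7·p_y/p_x, independent of income; and y* = (I − 7·p_y)/p_y.
Set x* = 4 in the demand function and solve for p_x: p_x = 1.75.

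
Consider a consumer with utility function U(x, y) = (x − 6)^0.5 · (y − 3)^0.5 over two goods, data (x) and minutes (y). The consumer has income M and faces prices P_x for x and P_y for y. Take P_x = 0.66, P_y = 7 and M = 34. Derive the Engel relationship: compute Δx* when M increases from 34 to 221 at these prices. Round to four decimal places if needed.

Δx* = 141.6667

Let x' = x−6, y' = y−3. MRS = y'/x' = P_x/P_y.
Substituting into the budget: x* = 6 + 0.5·(M − 6·P_x − 3·P_y)/P_x, and y* = 3 + 0.5·(…)/P_y.
Discretionary income = 34 − 6·0.66 − 3·7 = 9.04; x* = 6 + 0.5·9.04/0.66 = 12.8485.
At M' = 221: x* = 154.5152. Change: 154.5152 − 12.8485 = 141.6667.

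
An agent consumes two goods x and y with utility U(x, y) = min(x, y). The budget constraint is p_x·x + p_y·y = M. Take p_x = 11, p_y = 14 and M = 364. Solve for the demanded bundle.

x* = 14.56, y* = 14.56

Leontief preferences: the optimum is at the kink where x/1 = y/1, i.e. y = x.
Budget: p_x·x + p_y·x = M, so (p_x + p_y)·x = M.
Demand: x*(p_x,p_y,M) = M/(p_x + p_y), y* = M/(p_x + p_y).
Here 11 + 14 = 25, giving x* = 14.56 and y* = 14.56.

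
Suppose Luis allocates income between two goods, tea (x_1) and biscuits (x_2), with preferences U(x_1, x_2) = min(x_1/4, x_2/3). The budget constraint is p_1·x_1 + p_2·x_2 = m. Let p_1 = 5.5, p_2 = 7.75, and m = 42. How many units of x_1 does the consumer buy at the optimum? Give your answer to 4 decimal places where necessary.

x_1* = 3.7127

Leontief preferences: the optimum is at the kink where x_1/4 = x_2/3, i.e. x_2 = (3/4)·x_1.
Budget: p_1·x_1 + p_2·(3/4)·x_1 = m, so (4·p_1 + 3·p_2)·x_1 = 4·m.
Demand: x_1*(p_1,p_2,m) = 4·m/(4·p_1 + 3·p_2), x_2* = 3·m/(4·p_1 + 3·p_2).
Here 4·5.5 + 3·7.75 = 45.25, giving x_1* = 3.7127.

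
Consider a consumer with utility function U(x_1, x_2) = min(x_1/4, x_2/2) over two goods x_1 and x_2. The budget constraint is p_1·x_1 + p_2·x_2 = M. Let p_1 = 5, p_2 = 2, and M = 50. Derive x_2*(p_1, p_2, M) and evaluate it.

x_2* = 4.1667

With perfect complements, no substitution: consume in ratio x_1:x_2 = 4:2.
Budget: p_1·x_1 + p_2·(1/2)·x_1 = M, so (4·p_1 + 2·p_2)·x_1 = 4·M.
Demand: x_1*(p_1,p_2,M) = 4·M/(4·p_1 + 2·p_2), x_2* = 2·M/(4·p_1 + 2·p_2).
Here 4·5 + 2·2 = 24, giving x_2* = 4.1667.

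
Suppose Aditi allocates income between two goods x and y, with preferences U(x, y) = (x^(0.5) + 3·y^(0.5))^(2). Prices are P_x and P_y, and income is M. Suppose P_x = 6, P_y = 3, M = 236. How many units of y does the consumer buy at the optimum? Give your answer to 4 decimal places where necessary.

With the ratio pinned down, the budget gives x* = M/(P_x + P_y·(y/x)) and y* = (y/x)·x*.
Numerically y/x = 36, so x* = 236/(6 + 3·36) = 2.0702 and y* = 36·2.0702 = 74.5263.

y* = 74.5263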